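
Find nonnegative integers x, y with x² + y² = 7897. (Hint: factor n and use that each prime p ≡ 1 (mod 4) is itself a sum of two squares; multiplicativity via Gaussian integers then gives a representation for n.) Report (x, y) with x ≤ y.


Step 1: Factor n = 7897 = 53 · 149.
Step 2: Check the mod-4 condition on each prime factor: 53 ≡ 1 (mod 4), exponent 1; 149 ≡ 1 (mod 4), exponent 1.
All primes ≡ 3 (mod 4) appear to even exponent (or don't appear), so by the two-squares theorem n IS expressible as a sum of two squares.
Step 3: Build a representation. Here n = 53 · 149 is a product of primes ≡ 1 (mod 4). Each prime p ≡ 1 (mod 4) is itself a sum of two squares; find a² by testing p − a² for a perfect square:
  53: 53 − 1² = 52, 53 − 2² = 49 = 7² ⇒ 53 = 2² + 7².
  149: 149 − 1² = 148, 149 − 2² = 145, 149 − 3² = 140, 149 − 4² = 133, 149 − 5² = 124, 149 − 6² = 113, 149 − 7² = 100 = 10² ⇒ 149 = 7² + 10².
  Combine using the Brahmagupta–Fibonacci identity (a² + b²)(c² + d²) = (ac − bd)² + (ad + bc)² = (ac + bd)² + (ad − bc)²:
  53 · 149 = 7897: from (2² + 7²)(7² + 10²), take (2·7 − 7·10, 2·10 + 7·7) = (14 − 70, 20 + 49) = (-56, 69); dropping signs (only squares matter) gives (56, 69); check 56² + 69² = 3136 + 4761 = 7897 ✓.
Step 4: Order so x ≤ y and verify: 56² + 69² = 3136 + 4761 = 7897 = n. ✓

n = 7897 = 56² + 69² (one valid representation with x ≤ y).


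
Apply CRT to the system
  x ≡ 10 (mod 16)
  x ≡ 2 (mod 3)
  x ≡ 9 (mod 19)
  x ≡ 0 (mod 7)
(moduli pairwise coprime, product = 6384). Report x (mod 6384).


Product of moduli M = 16 · 3 · 19 · 7 = 6384.
Merge one congruence at a time:
  Start: x ≡ 10 (mod 16).
  Combine with x ≡ 2 (mod 3); new modulus lcm = 48.
    Write x = 10 + 16·t and substitute into x ≡ 2 (mod 3): 16·t ≡ 2 − 10 = -8 (mod 3).
    Reduce coefficients mod 3: 1·t ≡ 1 (mod 3).
    So t ≡ 1 (mod 3).
    Then x = 10 + 16·1 = 26, valid modulo lcm(16, 3) = 48: x ≡ 26 (mod 48).
  Combine with x ≡ 9 (mod 19); new modulus lcm = 912.
    Write x = 26 + 48·t and substitute into x ≡ 9 (mod 19): 48·t ≡ 9 − 26 = -17 (mod 19).
    Reduce coefficients mod 19: 10·t ≡ 2 (mod 19).
    The inverse of 10 mod 19 is 2 (since 10·2 = 20 = 1·19 + 1), so t ≡ 2·2 = 4 ≡ 4 (mod 19).
    Then x = 26 + 48·4 = 218, valid modulo lcm(48, 19) = 912: x ≡ 218 (mod 912).
  Combine with x ≡ 0 (mod 7); new modulus lcm = 6384.
    Write x = 218 + 912·t and substitute into x ≡ 0 (mod 7): 912·t ≡ 0 − 218 = -218 (mod 7).
    Reduce coefficients mod 7: 2·t ≡ 6 (mod 7).
    The inverse of 2 mod 7 is 4 (since 2·4 = 8 = 1·7 + 1), so t ≡ 4·6 = 24 ≡ 3 (mod 7).
    Then x = 218 + 912·3 = 2954, valid modulo lcm(912, 7) = 6384: x ≡ 2954 (mod 6384).
Verify against each original: 2954 mod 16 = 10, 2954 mod 3 = 2, 2954 mod 19 = 9, 2954 mod 7 = 0.

x ≡ 2954 (mod 6384).


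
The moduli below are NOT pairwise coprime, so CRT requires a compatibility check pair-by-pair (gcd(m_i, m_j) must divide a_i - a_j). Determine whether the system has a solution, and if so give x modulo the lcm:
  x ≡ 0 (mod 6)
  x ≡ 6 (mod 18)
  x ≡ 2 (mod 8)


Moduli 6, 18, 8 are not pairwise coprime, so CRT works modulo lcm(m_i) when all pairwise compatibility conditions hold.
Pairwise compatibility: gcd(m_i, m_j) must divide a_i - a_j for every pair.
Merge one congruence at a time:
  Start: x ≡ 0 (mod 6).
  Combine with x ≡ 6 (mod 18): gcd(6, 18) = 6; 6 - 0 = 6, which IS divisible by 6, so compatible.
    Write x = 0 + 6·t and substitute into x ≡ 6 (mod 18): 6·t ≡ 6 − 0 = 6 (mod 18).
    Divide the congruence (and modulus) by g = 6: 1·t ≡ 1 (mod 3).
    So t ≡ 1 (mod 3).
    Then x = 0 + 6·1 = 6, valid modulo lcm(6, 18) = 18: x ≡ 6 (mod 18).
  Combine with x ≡ 2 (mod 8): gcd(18, 8) = 2; 2 - 6 = -4, which IS divisible by 2, so compatible.
    Write x = 6 + 18·t and substitute into x ≡ 2 (mod 8): 18·t ≡ 2 − 6 = -4 (mod 8).
    Divide the congruence (and modulus) by g = 2: 9·t ≡ -2 (mod 4).
    Reduce coefficients mod 4: 1·t ≡ 2 (mod 4).
    So t ≡ 2 (mod 4).
    Then x = 6 + 18·2 = 42, valid modulo lcm(18, 8) = 72: x ≡ 42 (mod 72).
Verify: 42 mod 6 = 0, 42 mod 18 = 6, 42 mod 8 = 2.

x ≡ 42 (mod 72).


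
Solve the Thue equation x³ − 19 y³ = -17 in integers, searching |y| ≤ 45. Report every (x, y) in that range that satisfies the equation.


The equation is x³ - 19y³ = -17. For fixed y, x³ = 19·y³ − 17, so a solution requires the RHS to be a perfect cube.
Strategy: iterate y from -45 to 45, compute RHS = 19·y³ − 17, and check whether it is a (positive or negative) perfect cube.
Check small values of y:
  y = 0: RHS = -17 is not a perfect cube.
  y = 1: RHS = 2 is not a perfect cube.
  y = -1: RHS = -36 is not a perfect cube.
  y = 2: RHS = 135 is not a perfect cube.
  y = -2: RHS = -169 is not a perfect cube.
  y = 3: RHS = 496 is not a perfect cube.
  y = -3: RHS = -530 is not a perfect cube.
Continuing the search up to |y| = 45 finds no solutions either.
No (x, y) in the scanned range satisfies the equation.

No integer solutions with |y| ≤ 45.


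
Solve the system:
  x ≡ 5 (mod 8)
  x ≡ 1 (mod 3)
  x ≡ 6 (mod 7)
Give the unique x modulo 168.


Moduli 8, 3, 7 are pairwise coprime; by CRT there is a unique solution modulo M = 8 · 3 · 7 = 168.
Solve pairwise, accumulating the modulus:
  Start with x ≡ 5 (mod 8).
  Combine with x ≡ 1 (mod 3): since gcd(8, 3) = 1, we get a unique residue mod 24.
    Write x = 5 + 8·t and substitute into x ≡ 1 (mod 3): 8·t ≡ 1 − 5 = -4 (mod 3).
    Reduce coefficients mod 3: 2·t ≡ 2 (mod 3).
    The inverse of 2 mod 3 is 2 (since 2·2 = 4 = 1·3 + 1), so t ≡ 2·2 = 4 ≡ 1 (mod 3).
    Then x = 5 + 8·1 = 13, valid modulo lcm(8, 3) = 24: x ≡ 13 (mod 24).
  Combine with x ≡ 6 (mod 7): since gcd(24, 7) = 1, we get a unique residue mod 168.
    Write x = 13 + 24·t and substitute into x ≡ 6 (mod 7): 24·t ≡ 6 − 13 = -7 (mod 7).
    Reduce coefficients mod 7: 3·t ≡ 0 (mod 7).
    The inverse of 3 mod 7 is 5 (since 3·5 = 15 = 2·7 + 1), so t ≡ 5·0 = 0 ≡ 0 (mod 7).
    Then x = 13 + 24·0 = 13, valid modulo lcm(24, 7) = 168: x ≡ 13 (mod 168).
Verify: 13 mod 8 = 5 ✓, 13 mod 3 = 1 ✓, 13 mod 7 = 6 ✓.

x ≡ 13 (mod 168).


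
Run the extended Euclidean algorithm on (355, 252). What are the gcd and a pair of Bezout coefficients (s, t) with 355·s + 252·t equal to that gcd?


Euclidean algorithm on (355, 252) — divide until remainder is 0:
  355 = 1 · 252 + 103
  252 = 2 · 103 + 46
  103 = 2 · 46 + 11
  46 = 4 · 11 + 2
  11 = 5 · 2 + 1
  2 = 2 · 1 + 0
gcd(355, 252) = 1.
Track Bezout coefficients alongside the remainders: start with r₀ = 355 = a·1 + b·0 (s = 1, t = 0) and r₁ = 252 = a·0 + b·1 (s = 0, t = 1); each new remainder r_{k+1} = r_{k-1} − q_k·r_k inherits s_{k+1} = s_{k-1} − q_k·s_k, t_{k+1} = t_{k-1} − q_k·t_k, so r_k = a·s_k + b·t_k at every step:
  q = 1: r = 103, s = 1 − 1·0 = 1, t = 0 − 1·1 = -1  (check: 355·1 + 252·(-1) = 103)
  q = 2: r = 46, s = 0 − 2·1 = -2, t = 1 − 2·(-1) = 3  (check: 355·(-2) + 252·3 = 46)
  q = 2: r = 11, s = 1 − 2·(-2) = 5, t = -1 − 2·3 = -7  (check: 355·5 + 252·(-7) = 11)
  q = 4: r = 2, s = -2 − 4·5 = -22, t = 3 − 4·(-7) = 31  (check: 355·(-22) + 252·31 = 2)
  q = 5: r = 1, s = 5 − 5·(-22) = 115, t = -7 − 5·31 = -162  (check: 355·115 + 252·(-162) = 1)
The row with r = 1 (the gcd) gives the Bezout coefficients s = 115, t = -162.
Result: 355 · (115) + 252 · (-162) = 1.

gcd(355, 252) = 1; s = 115, t = -162 (check: 355·115 + 252·(-162) = 1).


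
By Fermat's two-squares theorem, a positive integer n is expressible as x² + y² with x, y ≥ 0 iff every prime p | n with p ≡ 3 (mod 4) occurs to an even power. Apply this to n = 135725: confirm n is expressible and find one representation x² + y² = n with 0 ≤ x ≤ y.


Step 1: Factor n = 135725 = 5^2 · 61 · 89.
Step 2: Check the mod-4 condition on each prime factor: 5 ≡ 1 (mod 4), exponent 2; 61 ≡ 1 (mod 4), exponent 1; 89 ≡ 1 (mod 4), exponent 1.
All primes ≡ 3 (mod 4) appear to even exponent (or don't appear), so by the two-squares theorem n IS expressible as a sum of two squares.
Step 3: Build a representation. Group n = k² · m with k = 5 and m = 61 · 89 = 5429 (a product of primes ≡ 1 (mod 4)); a representation of m scales to one of n via (k·x)² + (k·y)² = k²(x² + y²). Each prime p ≡ 1 (mod 4) is itself a sum of two squares; find a² by testing p − a² for a perfect square:
  61: 61 − 1² = 60, 61 − 2² = 57, 61 − 3² = 52, 61 − 4² = 45, 61 − 5² = 36 = 6² ⇒ 61 = 5² + 6².
  89: 89 − 1² = 88, 89 − 2² = 85, 89 − 3² = 80, 89 − 4² = 73, 89 − 5² = 64 = 8² ⇒ 89 = 5² + 8².
  Combine using the Brahmagupta–Fibonacci identity (a² + b²)(c² + d²) = (ac − bd)² + (ad + bc)² = (ac + bd)² + (ad − bc)²:
  61 · 89 = 5429: from (5² + 6²)(5² + 8²), take (5·5 − 6·8, 5·8 + 6·5) = (25 − 48, 40 + 30) = (-23, 70); dropping signs (only squares matter) gives (23, 70); check 23² + 70² = 529 + 4900 = 5429 ✓.
  Scale by k = 5: (5·23, 5·70) = (115, 350).
Step 4: Order so x ≤ y and verify: 115² + 350² = 13225 + 122500 = 135725 = n. ✓

n = 135725 = 115² + 350² (one valid representation with x ≤ y).


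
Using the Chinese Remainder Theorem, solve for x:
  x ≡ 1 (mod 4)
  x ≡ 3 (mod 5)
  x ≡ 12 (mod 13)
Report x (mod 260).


Moduli 4, 5, 13 are pairwise coprime; by CRT there is a unique solution modulo M = 4 · 5 · 13 = 260.
Solve pairwise, accumulating the modulus:
  Start with x ≡ 1 (mod 4).
  Combine with x ≡ 3 (mod 5): since gcd(4, 5) = 1, we get a unique residue mod 20.
    Write x = 1 + 4·t and substitute into x ≡ 3 (mod 5): 4·t ≡ 3 − 1 = 2 (mod 5).
    The inverse of 4 mod 5 is 4 (since 4·4 = 16 = 3·5 + 1), so t ≡ 4·2 = 8 ≡ 3 (mod 5).
    Then x = 1 + 4·3 = 13, valid modulo lcm(4, 5) = 20: x ≡ 13 (mod 20).
  Combine with x ≡ 12 (mod 13): since gcd(20, 13) = 1, we get a unique residue mod 260.
    Write x = 13 + 20·t and substitute into x ≡ 12 (mod 13): 20·t ≡ 12 − 13 = -1 (mod 13).
    Reduce coefficients mod 13: 7·t ≡ 12 (mod 13).
    The inverse of 7 mod 13 is 2 (since 7·2 = 14 = 1·13 + 1), so t ≡ 2·12 = 24 ≡ 11 (mod 13).
    Then x = 13 + 20·11 = 233, valid modulo lcm(20, 13) = 260: x ≡ 233 (mod 260).
Verify: 233 mod 4 = 1 ✓, 233 mod 5 = 3 ✓, 233 mod 13 = 12 ✓.

x ≡ 233 (mod 260).


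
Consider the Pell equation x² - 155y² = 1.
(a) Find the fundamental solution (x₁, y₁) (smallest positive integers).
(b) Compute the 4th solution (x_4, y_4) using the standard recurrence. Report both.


Step 1: Find the fundamental solution (x₁, y₁) of x² - 155y² = 1.
  Expand √155 as a continued fraction. a₀ = ⌊√155⌋ = 12; iterate m_{k+1} = d_k·a_k − m_k, d_{k+1} = (155 − m_{k+1}²)/d_k, a_{k+1} = ⌊(a₀ + m_{k+1})/d_{k+1}⌋ (starting m₀ = 0, d₀ = 1), with convergents p_k = a_k·p_{k-1} + p_{k-2}, q_k = a_k·q_{k-1} + q_{k-2} (p₋₁ = 1, q₋₁ = 0):
  k = 0: a₀ = 12; p₀/q₀ = 12/1; p₀² − 155·q₀² = 144 − 155 = -11.
  k = 1: m = 12, d = 11, a = ⌊(12 + 12)/11⌋ = 2; p/q = (2·12 + 1)/(2·1 + 0) = 25/2; p² − 155·q² = 625 − 620 = 5.
  k = 2: m = 10, d = 5, a = ⌊(12 + 10)/5⌋ = 4; p/q = (4·25 + 12)/(4·2 + 1) = 112/9; p² − 155·q² = 12544 − 12555 = -11.
  k = 3: m = 10, d = 11, a = ⌊(12 + 10)/11⌋ = 2; p/q = (2·112 + 25)/(2·9 + 2) = 249/20; p² − 155·q² = 62001 − 62000 = 1.
  The first convergent with p² − 155·q² = 1 gives the fundamental solution (x₁, y₁) = (249, 20).
Step 2: Apply the recurrence (x_{n+1}, y_{n+1}) = (x₁x_n + 155y₁y_n, x₁y_n + y₁x_n) repeatedly.
  From (x_1, y_1) = (249, 20): x_2 = 249·249 + 155·20·20 = 124001; y_2 = 249·20 + 20·249 = 9960.
  From (x_2, y_2) = (124001, 9960): x_3 = 249·124001 + 155·20·9960 = 61752249; y_3 = 249·9960 + 20·124001 = 4960060.
  From (x_3, y_3) = (61752249, 4960060): x_4 = 249·61752249 + 155·20·4960060 = 30752496001; y_4 = 249·4960060 + 20·61752249 = 2470099920.
Step 3: Verify x_4² - 155·y_4² = 945716010291520992001 - 945716010291520992000 = 1 (should be 1). ✓

(x_1, y_1) = (249, 20); (x_4, y_4) = (30752496001, 2470099920).


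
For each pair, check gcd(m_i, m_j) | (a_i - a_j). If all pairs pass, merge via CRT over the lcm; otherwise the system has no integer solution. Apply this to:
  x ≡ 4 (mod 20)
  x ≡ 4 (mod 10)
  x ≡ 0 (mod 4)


Moduli 20, 10, 4 are not pairwise coprime, so CRT works modulo lcm(m_i) when all pairwise compatibility conditions hold.
Pairwise compatibility: gcd(m_i, m_j) must divide a_i - a_j for every pair.
Merge one congruence at a time:
  Start: x ≡ 4 (mod 20).
  Combine with x ≡ 4 (mod 10): gcd(20, 10) = 10; 4 - 4 = 0, which IS divisible by 10, so compatible.
    Write x = 4 + 20·t and substitute into x ≡ 4 (mod 10): 20·t ≡ 4 − 4 = 0 (mod 10).
    Divide the congruence (and modulus) by g = 10: 2·t ≡ 0 (mod 1).
    Modulo 1 every t works; take t = 0.
    Then x = 4 + 20·0 = 4, valid modulo lcm(20, 10) = 20: x ≡ 4 (mod 20).
  Combine with x ≡ 0 (mod 4): gcd(20, 4) = 4; 0 - 4 = -4, which IS divisible by 4, so compatible.
    Write x = 4 + 20·t and substitute into x ≡ 0 (mod 4): 20·t ≡ 0 − 4 = -4 (mod 4).
    Divide the congruence (and modulus) by g = 4: 5·t ≡ -1 (mod 1).
    Modulo 1 every t works; take t = 0.
    Then x = 4 + 20·0 = 4, valid modulo lcm(20, 4) = 20: x ≡ 4 (mod 20).
Verify: 4 mod 20 = 4, 4 mod 10 = 4, 4 mod 4 = 0.

x ≡ 4 (mod 20).


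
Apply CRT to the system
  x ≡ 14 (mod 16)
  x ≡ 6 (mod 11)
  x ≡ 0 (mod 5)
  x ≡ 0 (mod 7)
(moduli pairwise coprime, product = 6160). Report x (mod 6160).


Product of moduli M = 16 · 11 · 5 · 7 = 6160.
Merge one congruence at a time:
  Start: x ≡ 14 (mod 16).
  Combine with x ≡ 6 (mod 11); new modulus lcm = 176.
    Write x = 14 + 16·t and substitute into x ≡ 6 (mod 11): 16·t ≡ 6 − 14 = -8 (mod 11).
    Reduce coefficients mod 11: 5·t ≡ 3 (mod 11).
    The inverse of 5 mod 11 is 9 (since 5·9 = 45 = 4·11 + 1), so t ≡ 9·3 = 27 ≡ 5 (mod 11).
    Then x = 14 + 16·5 = 94, valid modulo lcm(16, 11) = 176: x ≡ 94 (mod 176).
  Combine with x ≡ 0 (mod 5); new modulus lcm = 880.
    Write x = 94 + 176·t and substitute into x ≡ 0 (mod 5): 176·t ≡ 0 − 94 = -94 (mod 5).
    Reduce coefficients mod 5: 1·t ≡ 1 (mod 5).
    So t ≡ 1 (mod 5).
    Then x = 94 + 176·1 = 270, valid modulo lcm(176, 5) = 880: x ≡ 270 (mod 880).
  Combine with x ≡ 0 (mod 7); new modulus lcm = 6160.
    Write x = 270 + 880·t and substitute into x ≡ 0 (mod 7): 880·t ≡ 0 − 270 = -270 (mod 7).
    Reduce coefficients mod 7: 5·t ≡ 3 (mod 7).
    The inverse of 5 mod 7 is 3 (since 5·3 = 15 = 2·7 + 1), so t ≡ 3·3 = 9 ≡ 2 (mod 7).
    Then x = 270 + 880·2 = 2030, valid modulo lcm(880, 7) = 6160: x ≡ 2030 (mod 6160).
Verify against each original: 2030 mod 16 = 14, 2030 mod 11 = 6, 2030 mod 5 = 0, 2030 mod 7 = 0.

x ≡ 2030 (mod 6160).


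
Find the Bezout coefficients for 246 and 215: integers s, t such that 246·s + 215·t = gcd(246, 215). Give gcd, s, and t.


Euclidean algorithm on (246, 215) — divide until remainder is 0:
  246 = 1 · 215 + 31
  215 = 6 · 31 + 29
  31 = 1 · 29 + 2
  29 = 14 · 2 + 1
  2 = 2 · 1 + 0
gcd(246, 215) = 1.
Track Bezout coefficients alongside the remainders: start with r₀ = 246 = a·1 + b·0 (s = 1, t = 0) and r₁ = 215 = a·0 + b·1 (s = 0, t = 1); each new remainder r_{k+1} = r_{k-1} − q_k·r_k inherits s_{k+1} = s_{k-1} − q_k·s_k, t_{k+1} = t_{k-1} − q_k·t_k, so r_k = a·s_k + b·t_k at every step:
  q = 1: r = 31, s = 1 − 1·0 = 1, t = 0 − 1·1 = -1  (check: 246·1 + 215·(-1) = 31)
  q = 6: r = 29, s = 0 − 6·1 = -6, t = 1 − 6·(-1) = 7  (check: 246·(-6) + 215·7 = 29)
  q = 1: r = 2, s = 1 − 1·(-6) = 7, t = -1 − 1·7 = -8  (check: 246·7 + 215·(-8) = 2)
  q = 14: r = 1, s = -6 − 14·7 = -104, t = 7 − 14·(-8) = 119  (check: 246·(-104) + 215·119 = 1)
The row with r = 1 (the gcd) gives the Bezout coefficients s = -104, t = 119.
Result: 246 · (-104) + 215 · (119) = 1.

gcd(246, 215) = 1; s = -104, t = 119 (check: 246·(-104) + 215·119 = 1).


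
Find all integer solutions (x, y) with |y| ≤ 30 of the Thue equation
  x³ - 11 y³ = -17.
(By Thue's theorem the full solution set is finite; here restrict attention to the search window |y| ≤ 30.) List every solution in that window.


The equation is x³ - 11y³ = -17. For fixed y, x³ = 11·y³ − 17, so a solution requires the RHS to be a perfect cube.
Strategy: iterate y from -30 to 30, compute RHS = 11·y³ − 17, and check whether it is a (positive or negative) perfect cube.
Check small values of y:
  y = 0: RHS = -17 is not a perfect cube.
  y = 1: RHS = -6 is not a perfect cube.
  y = -1: RHS = -28 is not a perfect cube.
  y = 2: RHS = 71 is not a perfect cube.
  y = -2: RHS = -105 is not a perfect cube.
  y = 3: RHS = 280 is not a perfect cube.
  y = -3: RHS = -314 is not a perfect cube.
Continuing the search up to |y| = 30 finds no solutions either.
No (x, y) in the scanned range satisfies the equation.

No integer solutions with |y| ≤ 30.


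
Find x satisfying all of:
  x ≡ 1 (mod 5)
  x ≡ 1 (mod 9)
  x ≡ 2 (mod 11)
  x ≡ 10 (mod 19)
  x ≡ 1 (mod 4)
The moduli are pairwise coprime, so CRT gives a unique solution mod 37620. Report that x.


Product of moduli M = 5 · 9 · 11 · 19 · 4 = 37620.
Merge one congruence at a time:
  Start: x ≡ 1 (mod 5).
  Combine with x ≡ 1 (mod 9); new modulus lcm = 45.
    Write x = 1 + 5·t and substitute into x ≡ 1 (mod 9): 5·t ≡ 1 − 1 = 0 (mod 9).
    The inverse of 5 mod 9 is 2 (since 5·2 = 10 = 1·9 + 1), so t ≡ 2·0 = 0 ≡ 0 (mod 9).
    Then x = 1 + 5·0 = 1, valid modulo lcm(5, 9) = 45: x ≡ 1 (mod 45).
  Combine with x ≡ 2 (mod 11); new modulus lcm = 495.
    Write x = 1 + 45·t and substitute into x ≡ 2 (mod 11): 45·t ≡ 2 − 1 = 1 (mod 11).
    Reduce coefficients mod 11: 1·t ≡ 1 (mod 11).
    So t ≡ 1 (mod 11).
    Then x = 1 + 45·1 = 46, valid modulo lcm(45, 11) = 495: x ≡ 46 (mod 495).
  Combine with x ≡ 10 (mod 19); new modulus lcm = 9405.
    Write x = 46 + 495·t and substitute into x ≡ 10 (mod 19): 495·t ≡ 10 − 46 = -36 (mod 19).
    Reduce coefficients mod 19: 1·t ≡ 2 (mod 19).
    So t ≡ 2 (mod 19).
    Then x = 46 + 495·2 = 1036, valid modulo lcm(495, 19) = 9405: x ≡ 1036 (mod 9405).
  Combine with x ≡ 1 (mod 4); new modulus lcm = 37620.
    Write x = 1036 + 9405·t and substitute into x ≡ 1 (mod 4): 9405·t ≡ 1 − 1036 = -1035 (mod 4).
    Reduce coefficients mod 4: 1·t ≡ 1 (mod 4).
    So t ≡ 1 (mod 4).
    Then x = 1036 + 9405·1 = 10441, valid modulo lcm(9405, 4) = 37620: x ≡ 10441 (mod 37620).
Verify against each original: 10441 mod 5 = 1, 10441 mod 9 = 1, 10441 mod 11 = 2, 10441 mod 19 = 10, 10441 mod 4 = 1.

x ≡ 10441 (mod 37620).


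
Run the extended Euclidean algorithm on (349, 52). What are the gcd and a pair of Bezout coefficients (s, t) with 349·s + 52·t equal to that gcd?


Euclidean algorithm on (349, 52) — divide until remainder is 0:
  349 = 6 · 52 + 37
  52 = 1 · 37 + 15
  37 = 2 · 15 + 7
  15 = 2 · 7 + 1
  7 = 7 · 1 + 0
gcd(349, 52) = 1.
Track Bezout coefficients alongside the remainders: start with r₀ = 349 = a·1 + b·0 (s = 1, t = 0) and r₁ = 52 = a·0 + b·1 (s = 0, t = 1); each new remainder r_{k+1} = r_{k-1} − q_k·r_k inherits s_{k+1} = s_{k-1} − q_k·s_k, t_{k+1} = t_{k-1} − q_k·t_k, so r_k = a·s_k + b·t_k at every step:
  q = 6: r = 37, s = 1 − 6·0 = 1, t = 0 − 6·1 = -6  (check: 349·1 + 52·(-6) = 37)
  q = 1: r = 15, s = 0 − 1·1 = -1, t = 1 − 1·(-6) = 7  (check: 349·(-1) + 52·7 = 15)
  q = 2: r = 7, s = 1 − 2·(-1) = 3, t = -6 − 2·7 = -20  (check: 349·3 + 52·(-20) = 7)
  q = 2: r = 1, s = -1 − 2·3 = -7, t = 7 − 2·(-20) = 47  (check: 349·(-7) + 52·47 = 1)
The row with r = 1 (the gcd) gives the Bezout coefficients s = -7, t = 47.
Result: 349 · (-7) + 52 · (47) = 1.

gcd(349, 52) = 1; s = -7, t = 47 (check: 349·(-7) + 52·47 = 1).


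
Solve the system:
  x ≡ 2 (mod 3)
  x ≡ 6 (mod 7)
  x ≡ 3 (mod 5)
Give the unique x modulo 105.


Moduli 3, 7, 5 are pairwise coprime; by CRT there is a unique solution modulo M = 3 · 7 · 5 = 105.
Solve pairwise, accumulating the modulus:
  Start with x ≡ 2 (mod 3).
  Combine with x ≡ 6 (mod 7): since gcd(3, 7) = 1, we get a unique residue mod 21.
    Write x = 2 + 3·t and substitute into x ≡ 6 (mod 7): 3·t ≡ 6 − 2 = 4 (mod 7).
    The inverse of 3 mod 7 is 5 (since 3·5 = 15 = 2·7 + 1), so t ≡ 5·4 = 20 ≡ 6 (mod 7).
    Then x = 2 + 3·6 = 20, valid modulo lcm(3, 7) = 21: x ≡ 20 (mod 21).
  Combine with x ≡ 3 (mod 5): since gcd(21, 5) = 1, we get a unique residue mod 105.
    Write x = 20 + 21·t and substitute into x ≡ 3 (mod 5): 21·t ≡ 3 − 20 = -17 (mod 5).
    Reduce coefficients mod 5: 1·t ≡ 3 (mod 5).
    So t ≡ 3 (mod 5).
    Then x = 20 + 21·3 = 83, valid modulo lcm(21, 5) = 105: x ≡ 83 (mod 105).
Verify: 83 mod 3 = 2 ✓, 83 mod 7 = 6 ✓, 83 mod 5 = 3 ✓.

x ≡ 83 (mod 105).


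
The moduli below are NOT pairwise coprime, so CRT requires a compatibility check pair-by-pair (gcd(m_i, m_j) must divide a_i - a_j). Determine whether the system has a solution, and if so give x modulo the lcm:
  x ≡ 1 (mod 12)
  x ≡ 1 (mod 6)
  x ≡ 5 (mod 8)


Moduli 12, 6, 8 are not pairwise coprime, so CRT works modulo lcm(m_i) when all pairwise compatibility conditions hold.
Pairwise compatibility: gcd(m_i, m_j) must divide a_i - a_j for every pair.
Merge one congruence at a time:
  Start: x ≡ 1 (mod 12).
  Combine with x ≡ 1 (mod 6): gcd(12, 6) = 6; 1 - 1 = 0, which IS divisible by 6, so compatible.
    Write x = 1 + 12·t and substitute into x ≡ 1 (mod 6): 12·t ≡ 1 − 1 = 0 (mod 6).
    Divide the congruence (and modulus) by g = 6: 2·t ≡ 0 (mod 1).
    Modulo 1 every t works; take t = 0.
    Then x = 1 + 12·0 = 1, valid modulo lcm(12, 6) = 12: x ≡ 1 (mod 12).
  Combine with x ≡ 5 (mod 8): gcd(12, 8) = 4; 5 - 1 = 4, which IS divisible by 4, so compatible.
    Write x = 1 + 12·t and substitute into x ≡ 5 (mod 8): 12·t ≡ 5 − 1 = 4 (mod 8).
    Divide the congruence (and modulus) by g = 4: 3·t ≡ 1 (mod 2).
    Reduce coefficients mod 2: 1·t ≡ 1 (mod 2).
    So t ≡ 1 (mod 2).
    Then x = 1 + 12·1 = 13, valid modulo lcm(12, 8) = 24: x ≡ 13 (mod 24).
Verify: 13 mod 12 = 1, 13 mod 6 = 1, 13 mod 8 = 5.

x ≡ 13 (mod 24).


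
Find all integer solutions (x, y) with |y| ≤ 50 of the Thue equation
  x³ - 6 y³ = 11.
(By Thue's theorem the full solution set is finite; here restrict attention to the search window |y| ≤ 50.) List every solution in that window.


The equation is x³ - 6y³ = 11. For fixed y, x³ = 6·y³ + 11, so a solution requires the RHS to be a perfect cube.
Strategy: iterate y from -50 to 50, compute RHS = 6·y³ + 11, and check whether it is a (positive or negative) perfect cube.
Check small values of y:
  y = 0: RHS = 11 is not a perfect cube.
  y = 1: RHS = 17 is not a perfect cube.
  y = -1: RHS = 5 is not a perfect cube.
  y = 2: RHS = 59 is not a perfect cube.
  y = -2: RHS = -37 is not a perfect cube.
  y = 3: RHS = 173 is not a perfect cube.
  y = -3: RHS = -151 is not a perfect cube.
Continuing the search up to |y| = 50 finds no solutions either.
No (x, y) in the scanned range satisfies the equation.

No integer solutions with |y| ≤ 50.


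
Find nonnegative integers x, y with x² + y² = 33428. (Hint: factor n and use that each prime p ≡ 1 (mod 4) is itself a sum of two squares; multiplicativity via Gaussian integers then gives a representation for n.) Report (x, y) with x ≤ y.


Step 1: Factor n = 33428 = 2^2 · 61 · 137.
Step 2: Check the mod-4 condition on each prime factor: 2 = 2 (special); 61 ≡ 1 (mod 4), exponent 1; 137 ≡ 1 (mod 4), exponent 1.
All primes ≡ 3 (mod 4) appear to even exponent (or don't appear), so by the two-squares theorem n IS expressible as a sum of two squares.
Step 3: Build a representation. Group n = k² · m with k = 2 and m = 61 · 137 = 8357 (a product of primes ≡ 1 (mod 4)); a representation of m scales to one of n via (k·x)² + (k·y)² = k²(x² + y²). Each prime p ≡ 1 (mod 4) is itself a sum of two squares; find a² by testing p − a² for a perfect square:
  61: 61 − 1² = 60, 61 − 2² = 57, 61 − 3² = 52, 61 − 4² = 45, 61 − 5² = 36 = 6² ⇒ 61 = 5² + 6².
  137: 137 − 1² = 136, 137 − 2² = 133, 137 − 3² = 128, 137 − 4² = 121 = 11² ⇒ 137 = 4² + 11².
  Combine using the Brahmagupta–Fibonacci identity (a² + b²)(c² + d²) = (ac − bd)² + (ad + bc)² = (ac + bd)² + (ad − bc)²:
  61 · 137 = 8357: from (5² + 6²)(4² + 11²), take (5·4 − 6·11, 5·11 + 6·4) = (20 − 66, 55 + 24) = (-46, 79); dropping signs (only squares matter) gives (46, 79); check 46² + 79² = 2116 + 6241 = 8357 ✓.
  Scale by k = 2: (2·46, 2·79) = (92, 158).
Step 4: Order so x ≤ y and verify: 92² + 158² = 8464 + 24964 = 33428 = n. ✓

n = 33428 = 92² + 158² (one valid representation with x ≤ y).


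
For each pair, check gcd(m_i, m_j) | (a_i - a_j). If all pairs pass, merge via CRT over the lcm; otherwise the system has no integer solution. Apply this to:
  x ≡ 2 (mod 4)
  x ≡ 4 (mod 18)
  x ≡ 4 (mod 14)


Moduli 4, 18, 14 are not pairwise coprime, so CRT works modulo lcm(m_i) when all pairwise compatibility conditions hold.
Pairwise compatibility: gcd(m_i, m_j) must divide a_i - a_j for every pair.
Merge one congruence at a time:
  Start: x ≡ 2 (mod 4).
  Combine with x ≡ 4 (mod 18): gcd(4, 18) = 2; 4 - 2 = 2, which IS divisible by 2, so compatible.
    Write x = 2 + 4·t and substitute into x ≡ 4 (mod 18): 4·t ≡ 4 − 2 = 2 (mod 18).
    Divide the congruence (and modulus) by g = 2: 2·t ≡ 1 (mod 9).
    The inverse of 2 mod 9 is 5 (since 2·5 = 10 = 1·9 + 1), so t ≡ 5·1 = 5 ≡ 5 (mod 9).
    Then x = 2 + 4·5 = 22, valid modulo lcm(4, 18) = 36: x ≡ 22 (mod 36).
  Combine with x ≡ 4 (mod 14): gcd(36, 14) = 2; 4 - 22 = -18, which IS divisible by 2, so compatible.
    Write x = 22 + 36·t and substitute into x ≡ 4 (mod 14): 36·t ≡ 4 − 22 = -18 (mod 14).
    Divide the congruence (and modulus) by g = 2: 18·t ≡ -9 (mod 7).
    Reduce coefficients mod 7: 4·t ≡ 5 (mod 7).
    The inverse of 4 mod 7 is 2 (since 4·2 = 8 = 1·7 + 1), so t ≡ 2·5 = 10 ≡ 3 (mod 7).
    Then x = 22 + 36·3 = 130, valid modulo lcm(36, 14) = 252: x ≡ 130 (mod 252).
Verify: 130 mod 4 = 2, 130 mod 18 = 4, 130 mod 14 = 4.

x ≡ 130 (mod 252).


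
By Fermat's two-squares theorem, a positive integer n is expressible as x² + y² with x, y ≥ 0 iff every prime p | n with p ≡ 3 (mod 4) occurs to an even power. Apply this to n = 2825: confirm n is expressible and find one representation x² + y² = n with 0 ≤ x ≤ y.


Step 1: Factor n = 2825 = 5^2 · 113.
Step 2: Check the mod-4 condition on each prime factor: 5 ≡ 1 (mod 4), exponent 2; 113 ≡ 1 (mod 4), exponent 1.
All primes ≡ 3 (mod 4) appear to even exponent (or don't appear), so by the two-squares theorem n IS expressible as a sum of two squares.
Step 3: Build a representation. Here n = 5 · 5 · 113 is a product of primes ≡ 1 (mod 4). Each prime p ≡ 1 (mod 4) is itself a sum of two squares; find a² by testing p − a² for a perfect square:
  5: 5 − 1² = 4 = 2² ⇒ 5 = 1² + 2².
  113: 113 − 1² = 112, 113 − 2² = 109, 113 − 3² = 104, 113 − 4² = 97, 113 − 5² = 88, 113 − 6² = 77, 113 − 7² = 64 = 8² ⇒ 113 = 7² + 8².
  Combine using the Brahmagupta–Fibonacci identity (a² + b²)(c² + d²) = (ac − bd)² + (ad + bc)² = (ac + bd)² + (ad − bc)²:
  5 · 5 = 25: from (1² + 2²)(1² + 2²), take (1·1 − 2·2, 1·2 + 2·1) = (1 − 4, 2 + 2) = (-3, 4); dropping signs (only squares matter) gives (3, 4); check 3² + 4² = 9 + 16 = 25 ✓.
  25 · 113 = 2825: from (3² + 4²)(7² + 8²), take (3·7 − 4·8, 3·8 + 4·7) = (21 − 32, 24 + 28) = (-11, 52); dropping signs (only squares matter) gives (11, 52); check 11² + 52² = 121 + 2704 = 2825 ✓.
Step 4: Order so x ≤ y and verify: 11² + 52² = 121 + 2704 = 2825 = n. ✓

n = 2825 = 11² + 52² (one valid representation with x ≤ y).


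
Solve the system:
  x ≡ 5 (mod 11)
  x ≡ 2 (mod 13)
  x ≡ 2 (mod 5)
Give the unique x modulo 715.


Moduli 11, 13, 5 are pairwise coprime; by CRT there is a unique solution modulo M = 11 · 13 · 5 = 715.
Solve pairwise, accumulating the modulus:
  Start with x ≡ 5 (mod 11).
  Combine with x ≡ 2 (mod 13): since gcd(11, 13) = 1, we get a unique residue mod 143.
    Write x = 5 + 11·t and substitute into x ≡ 2 (mod 13): 11·t ≡ 2 − 5 = -3 (mod 13).
    Reduce coefficients mod 13: 11·t ≡ 10 (mod 13).
    The inverse of 11 mod 13 is 6 (since 11·6 = 66 = 5·13 + 1), so t ≡ 6·10 = 60 ≡ 8 (mod 13).
    Then x = 5 + 11·8 = 93, valid modulo lcm(11, 13) = 143: x ≡ 93 (mod 143).
  Combine with x ≡ 2 (mod 5): since gcd(143, 5) = 1, we get a unique residue mod 715.
    Write x = 93 + 143·t and substitute into x ≡ 2 (mod 5): 143·t ≡ 2 − 93 = -91 (mod 5).
    Reduce coefficients mod 5: 3·t ≡ 4 (mod 5).
    The inverse of 3 mod 5 is 2 (since 3·2 = 6 = 1·5 + 1), so t ≡ 2·4 = 8 ≡ 3 (mod 5).
    Then x = 93 + 143·3 = 522, valid modulo lcm(143, 5) = 715: x ≡ 522 (mod 715).
Verify: 522 mod 11 = 5 ✓, 522 mod 13 = 2 ✓, 522 mod 5 = 2 ✓.

x ≡ 522 (mod 715).


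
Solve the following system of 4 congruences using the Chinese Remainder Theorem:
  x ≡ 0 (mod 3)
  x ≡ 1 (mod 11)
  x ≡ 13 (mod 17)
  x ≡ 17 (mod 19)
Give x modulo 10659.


Product of moduli M = 3 · 11 · 17 · 19 = 10659.
Merge one congruence at a time:
  Start: x ≡ 0 (mod 3).
  Combine with x ≡ 1 (mod 11); new modulus lcm = 33.
    Write x = 0 + 3·t and substitute into x ≡ 1 (mod 11): 3·t ≡ 1 − 0 = 1 (mod 11).
    The inverse of 3 mod 11 is 4 (since 3·4 = 12 = 1·11 + 1), so t ≡ 4·1 = 4 ≡ 4 (mod 11).
    Then x = 0 + 3·4 = 12, valid modulo lcm(3, 11) = 33: x ≡ 12 (mod 33).
  Combine with x ≡ 13 (mod 17); new modulus lcm = 561.
    Write x = 12 + 33·t and substitute into x ≡ 13 (mod 17): 33·t ≡ 13 − 12 = 1 (mod 17).
    Reduce coefficients mod 17: 16·t ≡ 1 (mod 17).
    The inverse of 16 mod 17 is 16 (since 16·16 = 256 = 15·17 + 1), so t ≡ 16·1 = 16 ≡ 16 (mod 17).
    Then x = 12 + 33·16 = 540, valid modulo lcm(33, 17) = 561: x ≡ 540 (mod 561).
  Combine with x ≡ 17 (mod 19); new modulus lcm = 10659.
    Write x = 540 + 561·t and substitute into x ≡ 17 (mod 19): 561·t ≡ 17 − 540 = -523 (mod 19).
    Reduce coefficients mod 19: 10·t ≡ 9 (mod 19).
    The inverse of 10 mod 19 is 2 (since 10·2 = 20 = 1·19 + 1), so t ≡ 2·9 = 18 ≡ 18 (mod 19).
    Then x = 540 + 561·18 = 10638, valid modulo lcm(561, 19) = 10659: x ≡ 10638 (mod 10659).
Verify against each original: 10638 mod 3 = 0, 10638 mod 11 = 1, 10638 mod 17 = 13, 10638 mod 19 = 17.

x ≡ 10638 (mod 10659).


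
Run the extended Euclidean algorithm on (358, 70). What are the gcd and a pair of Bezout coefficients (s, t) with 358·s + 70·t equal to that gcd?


Euclidean algorithm on (358, 70) — divide until remainder is 0:
  358 = 5 · 70 + 8
  70 = 8 · 8 + 6
  8 = 1 · 6 + 2
  6 = 3 · 2 + 0
gcd(358, 70) = 2.
Track Bezout coefficients alongside the remainders: start with r₀ = 358 = a·1 + b·0 (s = 1, t = 0) and r₁ = 70 = a·0 + b·1 (s = 0, t = 1); each new remainder r_{k+1} = r_{k-1} − q_k·r_k inherits s_{k+1} = s_{k-1} − q_k·s_k, t_{k+1} = t_{k-1} − q_k·t_k, so r_k = a·s_k + b·t_k at every step:
  q = 5: r = 8, s = 1 − 5·0 = 1, t = 0 − 5·1 = -5  (check: 358·1 + 70·(-5) = 8)
  q = 8: r = 6, s = 0 − 8·1 = -8, t = 1 − 8·(-5) = 41  (check: 358·(-8) + 70·41 = 6)
  q = 1: r = 2, s = 1 − 1·(-8) = 9, t = -5 − 1·41 = -46  (check: 358·9 + 70·(-46) = 2)
The row with r = 2 (the gcd) gives the Bezout coefficients s = 9, t = -46.
Result: 358 · (9) + 70 · (-46) = 2.

gcd(358, 70) = 2; s = 9, t = -46 (check: 358·9 + 70·(-46) = 2).


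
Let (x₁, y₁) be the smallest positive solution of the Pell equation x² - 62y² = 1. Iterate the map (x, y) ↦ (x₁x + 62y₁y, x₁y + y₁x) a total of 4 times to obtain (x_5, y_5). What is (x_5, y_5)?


Step 1: Find the fundamental solution (x₁, y₁) of x² - 62y² = 1.
  Expand √62 as a continued fraction. a₀ = ⌊√62⌋ = 7; iterate m_{k+1} = d_k·a_k − m_k, d_{k+1} = (62 − m_{k+1}²)/d_k, a_{k+1} = ⌊(a₀ + m_{k+1})/d_{k+1}⌋ (starting m₀ = 0, d₀ = 1), with convergents p_k = a_k·p_{k-1} + p_{k-2}, q_k = a_k·q_{k-1} + q_{k-2} (p₋₁ = 1, q₋₁ = 0):
  k = 0: a₀ = 7; p₀/q₀ = 7/1; p₀² − 62·q₀² = 49 − 62 = -13.
  k = 1: m = 7, d = 13, a = ⌊(7 + 7)/13⌋ = 1; p/q = (1·7 + 1)/(1·1 + 0) = 8/1; p² − 62·q² = 64 − 62 = 2.
  k = 2: m = 6, d = 2, a = ⌊(7 + 6)/2⌋ = 6; p/q = (6·8 + 7)/(6·1 + 1) = 55/7; p² − 62·q² = 3025 − 3038 = -13.
  k = 3: m = 6, d = 13, a = ⌊(7 + 6)/13⌋ = 1; p/q = (1·55 + 8)/(1·7 + 1) = 63/8; p² − 62·q² = 3969 − 3968 = 1.
  The first convergent with p² − 62·q² = 1 gives the fundamental solution (x₁, y₁) = (63, 8).
Step 2: Apply the recurrence (x_{n+1}, y_{n+1}) = (x₁x_n + 62y₁y_n, x₁y_n + y₁x_n) repeatedly.
  From (x_1, y_1) = (63, 8): x_2 = 63·63 + 62·8·8 = 7937; y_2 = 63·8 + 8·63 = 1008.
  From (x_2, y_2) = (7937, 1008): x_3 = 63·7937 + 62·8·1008 = 999999; y_3 = 63·1008 + 8·7937 = 127000.
  From (x_3, y_3) = (999999, 127000): x_4 = 63·999999 + 62·8·127000 = 125991937; y_4 = 63·127000 + 8·999999 = 16000992.
  From (x_4, y_4) = (125991937, 16000992): x_5 = 63·125991937 + 62·8·16000992 = 15873984063; y_5 = 63·16000992 + 8·125991937 = 2015997992.
Step 3: Verify x_5² - 62·y_5² = 251983370032377987969 - 251983370032377987968 = 1 (should be 1). ✓

(x_1, y_1) = (63, 8); (x_5, y_5) = (15873984063, 2015997992).


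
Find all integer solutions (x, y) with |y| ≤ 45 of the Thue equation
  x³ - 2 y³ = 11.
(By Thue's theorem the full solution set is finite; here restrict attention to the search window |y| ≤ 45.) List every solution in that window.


The equation is x³ - 2y³ = 11. For fixed y, x³ = 2·y³ + 11, so a solution requires the RHS to be a perfect cube.
Strategy: iterate y from -45 to 45, compute RHS = 2·y³ + 11, and check whether it is a (positive or negative) perfect cube.
Check small values of y:
  y = 0: RHS = 11 is not a perfect cube.
  y = 1: RHS = 13 is not a perfect cube.
  y = -1: RHS = 9 is not a perfect cube.
  y = 2: RHS = 27 = (3)³ ⇒ x = 3 works.
  y = -2: RHS = -5 is not a perfect cube.
  y = 3: RHS = 65 is not a perfect cube.
  y = -3: RHS = -43 is not a perfect cube.
Continuing the search up to |y| = 45 finds no further solutions beyond those listed.
Collected solutions: (3, 2).

Solutions (with |y| ≤ 45): (3, 2).


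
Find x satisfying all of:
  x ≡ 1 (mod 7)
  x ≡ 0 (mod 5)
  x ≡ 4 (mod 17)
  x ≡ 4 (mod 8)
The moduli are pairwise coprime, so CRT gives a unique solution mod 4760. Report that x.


Product of moduli M = 7 · 5 · 17 · 8 = 4760.
Merge one congruence at a time:
  Start: x ≡ 1 (mod 7).
  Combine with x ≡ 0 (mod 5); new modulus lcm = 35.
    Write x = 1 + 7·t and substitute into x ≡ 0 (mod 5): 7·t ≡ 0 − 1 = -1 (mod 5).
    Reduce coefficients mod 5: 2·t ≡ 4 (mod 5).
    The inverse of 2 mod 5 is 3 (since 2·3 = 6 = 1·5 + 1), so t ≡ 3·4 = 12 ≡ 2 (mod 5).
    Then x = 1 + 7·2 = 15, valid modulo lcm(7, 5) = 35: x ≡ 15 (mod 35).
  Combine with x ≡ 4 (mod 17); new modulus lcm = 595.
    Write x = 15 + 35·t and substitute into x ≡ 4 (mod 17): 35·t ≡ 4 − 15 = -11 (mod 17).
    Reduce coefficients mod 17: 1·t ≡ 6 (mod 17).
    So t ≡ 6 (mod 17).
    Then x = 15 + 35·6 = 225, valid modulo lcm(35, 17) = 595: x ≡ 225 (mod 595).
  Combine with x ≡ 4 (mod 8); new modulus lcm = 4760.
    Write x = 225 + 595·t and substitute into x ≡ 4 (mod 8): 595·t ≡ 4 − 225 = -221 (mod 8).
    Reduce coefficients mod 8: 3·t ≡ 3 (mod 8).
    The inverse of 3 mod 8 is 3 (since 3·3 = 9 = 1·8 + 1), so t ≡ 3·3 = 9 ≡ 1 (mod 8).
    Then x = 225 + 595·1 = 820, valid modulo lcm(595, 8) = 4760: x ≡ 820 (mod 4760).
Verify against each original: 820 mod 7 = 1, 820 mod 5 = 0, 820 mod 17 = 4, 820 mod 8 = 4.

x ≡ 820 (mod 4760).


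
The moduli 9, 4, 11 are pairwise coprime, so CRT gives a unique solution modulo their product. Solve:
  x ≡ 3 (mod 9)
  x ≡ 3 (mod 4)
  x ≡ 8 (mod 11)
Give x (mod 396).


Moduli 9, 4, 11 are pairwise coprime; by CRT there is a unique solution modulo M = 9 · 4 · 11 = 396.
Solve pairwise, accumulating the modulus:
  Start with x ≡ 3 (mod 9).
  Combine with x ≡ 3 (mod 4): since gcd(9, 4) = 1, we get a unique residue mod 36.
    Write x = 3 + 9·t and substitute into x ≡ 3 (mod 4): 9·t ≡ 3 − 3 = 0 (mod 4).
    Reduce coefficients mod 4: 1·t ≡ 0 (mod 4).
    So t ≡ 0 (mod 4).
    Then x = 3 + 9·0 = 3, valid modulo lcm(9, 4) = 36: x ≡ 3 (mod 36).
  Combine with x ≡ 8 (mod 11): since gcd(36, 11) = 1, we get a unique residue mod 396.
    Write x = 3 + 36·t and substitute into x ≡ 8 (mod 11): 36·t ≡ 8 − 3 = 5 (mod 11).
    Reduce coefficients mod 11: 3·t ≡ 5 (mod 11).
    The inverse of 3 mod 11 is 4 (since 3·4 = 12 = 1·11 + 1), so t ≡ 4·5 = 20 ≡ 9 (mod 11).
    Then x = 3 + 36·9 = 327, valid modulo lcm(36, 11) = 396: x ≡ 327 (mod 396).
Verify: 327 mod 9 = 3 ✓, 327 mod 4 = 3 ✓, 327 mod 11 = 8 ✓.

x ≡ 327 (mod 396).


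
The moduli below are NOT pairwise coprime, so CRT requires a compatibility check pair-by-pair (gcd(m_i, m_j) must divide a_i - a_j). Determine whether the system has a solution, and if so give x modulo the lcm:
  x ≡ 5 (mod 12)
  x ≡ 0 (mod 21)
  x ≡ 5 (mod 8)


Moduli 12, 21, 8 are not pairwise coprime, so CRT works modulo lcm(m_i) when all pairwise compatibility conditions hold.
Pairwise compatibility: gcd(m_i, m_j) must divide a_i - a_j for every pair.
Merge one congruence at a time:
  Start: x ≡ 5 (mod 12).
  Combine with x ≡ 0 (mod 21): gcd(12, 21) = 3, and 0 - 5 = -5 is NOT divisible by 3.
    ⇒ system is inconsistent (no integer solution).

No solution (the system is inconsistent).


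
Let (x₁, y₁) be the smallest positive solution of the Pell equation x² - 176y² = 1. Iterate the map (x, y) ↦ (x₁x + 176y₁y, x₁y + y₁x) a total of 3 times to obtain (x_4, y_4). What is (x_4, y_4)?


Step 1: Find the fundamental solution (x₁, y₁) of x² - 176y² = 1.
  Expand √176 as a continued fraction. a₀ = ⌊√176⌋ = 13; iterate m_{k+1} = d_k·a_k − m_k, d_{k+1} = (176 − m_{k+1}²)/d_k, a_{k+1} = ⌊(a₀ + m_{k+1})/d_{k+1}⌋ (starting m₀ = 0, d₀ = 1), with convergents p_k = a_k·p_{k-1} + p_{k-2}, q_k = a_k·q_{k-1} + q_{k-2} (p₋₁ = 1, q₋₁ = 0):
  k = 0: a₀ = 13; p₀/q₀ = 13/1; p₀² − 176·q₀² = 169 − 176 = -7.
  k = 1: m = 13, d = 7, a = ⌊(13 + 13)/7⌋ = 3; p/q = (3·13 + 1)/(3·1 + 0) = 40/3; p² − 176·q² = 1600 − 1584 = 16.
  k = 2: m = 8, d = 16, a = ⌊(13 + 8)/16⌋ = 1; p/q = (1·40 + 13)/(1·3 + 1) = 53/4; p² − 176·q² = 2809 − 2816 = -7.
  k = 3: m = 8, d = 7, a = ⌊(13 + 8)/7⌋ = 3; p/q = (3·53 + 40)/(3·4 + 3) = 199/15; p² − 176·q² = 39601 − 39600 = 1.
  The first convergent with p² − 176·q² = 1 gives the fundamental solution (x₁, y₁) = (199, 15).
Step 2: Apply the recurrence (x_{n+1}, y_{n+1}) = (x₁x_n + 176y₁y_n, x₁y_n + y₁x_n) repeatedly.
  From (x_1, y_1) = (199, 15): x_2 = 199·199 + 176·15·15 = 79201; y_2 = 199·15 + 15·199 = 5970.
  From (x_2, y_2) = (79201, 5970): x_3 = 199·79201 + 176·15·5970 = 31521799; y_3 = 199·5970 + 15·79201 = 2376045.
  From (x_3, y_3) = (31521799, 2376045): x_4 = 199·31521799 + 176·15·2376045 = 12545596801; y_4 = 199·2376045 + 15·31521799 = 945659940.
Step 3: Verify x_4² - 176·y_4² = 157391999093261433601 - 157391999093261433600 = 1 (should be 1). ✓

(x_1, y_1) = (199, 15); (x_4, y_4) = (12545596801, 945659940).


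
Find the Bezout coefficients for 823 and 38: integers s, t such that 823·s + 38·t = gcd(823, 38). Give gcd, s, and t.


Euclidean algorithm on (823, 38) — divide until remainder is 0:
  823 = 21 · 38 + 25
  38 = 1 · 25 + 13
  25 = 1 · 13 + 12
  13 = 1 · 12 + 1
  12 = 12 · 1 + 0
gcd(823, 38) = 1.
Track Bezout coefficients alongside the remainders: start with r₀ = 823 = a·1 + b·0 (s = 1, t = 0) and r₁ = 38 = a·0 + b·1 (s = 0, t = 1); each new remainder r_{k+1} = r_{k-1} − q_k·r_k inherits s_{k+1} = s_{k-1} − q_k·s_k, t_{k+1} = t_{k-1} − q_k·t_k, so r_k = a·s_k + b·t_k at every step:
  q = 21: r = 25, s = 1 − 21·0 = 1, t = 0 − 21·1 = -21  (check: 823·1 + 38·(-21) = 25)
  q = 1: r = 13, s = 0 − 1·1 = -1, t = 1 − 1·(-21) = 22  (check: 823·(-1) + 38·22 = 13)
  q = 1: r = 12, s = 1 − 1·(-1) = 2, t = -21 − 1·22 = -43  (check: 823·2 + 38·(-43) = 12)
  q = 1: r = 1, s = -1 − 1·2 = -3, t = 22 − 1·(-43) = 65  (check: 823·(-3) + 38·65 = 1)
The row with r = 1 (the gcd) gives the Bezout coefficients s = -3, t = 65.
Result: 823 · (-3) + 38 · (65) = 1.

gcd(823, 38) = 1; s = -3, t = 65 (check: 823·(-3) + 38·65 = 1).
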